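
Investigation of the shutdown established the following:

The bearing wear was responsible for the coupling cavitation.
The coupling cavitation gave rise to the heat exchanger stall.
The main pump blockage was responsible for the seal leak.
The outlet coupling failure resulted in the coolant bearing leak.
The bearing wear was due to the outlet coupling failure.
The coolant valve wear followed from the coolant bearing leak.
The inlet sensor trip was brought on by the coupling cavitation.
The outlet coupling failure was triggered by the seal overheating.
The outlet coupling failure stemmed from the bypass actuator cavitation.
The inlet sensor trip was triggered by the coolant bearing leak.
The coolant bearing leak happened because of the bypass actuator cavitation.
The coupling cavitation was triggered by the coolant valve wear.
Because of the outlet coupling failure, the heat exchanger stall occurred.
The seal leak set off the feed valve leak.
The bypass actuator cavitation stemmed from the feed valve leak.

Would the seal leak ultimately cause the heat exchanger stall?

Yes

There is a causal chain: the seal leak → the feed valve leak → the bypass actuator cavitation → the outlet coupling failure → the heat exchanger stall.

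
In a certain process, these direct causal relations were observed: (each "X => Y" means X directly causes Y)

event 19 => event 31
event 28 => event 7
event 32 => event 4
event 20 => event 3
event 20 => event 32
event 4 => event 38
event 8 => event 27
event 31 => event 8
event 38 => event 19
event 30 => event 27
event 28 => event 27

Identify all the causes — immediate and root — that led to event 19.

event 20, event 32, event 38, event 4

Immediate cause of event 19: event 38.
Further upstream: event 20, event 32, event 4.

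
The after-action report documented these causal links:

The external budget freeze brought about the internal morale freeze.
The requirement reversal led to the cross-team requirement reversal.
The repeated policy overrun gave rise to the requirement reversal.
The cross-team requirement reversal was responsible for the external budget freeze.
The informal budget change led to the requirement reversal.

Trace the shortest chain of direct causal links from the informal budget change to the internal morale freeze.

the informal budget change → the requirement reversal → the cross-team requirement reversal → the external budget freeze → the internal morale freeze

the informal budget change → the requirement reversal
the requirement reversal → the cross-team requirement reversal
the cross-team requirement reversal → the external budget freeze
the external budget freeze → the internal morale freeze
Length: 4 steps.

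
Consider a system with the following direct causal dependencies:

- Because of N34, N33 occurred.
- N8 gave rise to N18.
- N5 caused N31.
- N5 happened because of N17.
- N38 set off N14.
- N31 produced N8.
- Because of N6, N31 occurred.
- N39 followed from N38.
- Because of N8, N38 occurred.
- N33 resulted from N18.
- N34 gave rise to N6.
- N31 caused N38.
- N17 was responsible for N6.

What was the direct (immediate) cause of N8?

N31

Upstream contributors include N17, N34, N5, N6, but only N31 feeds directly into N8.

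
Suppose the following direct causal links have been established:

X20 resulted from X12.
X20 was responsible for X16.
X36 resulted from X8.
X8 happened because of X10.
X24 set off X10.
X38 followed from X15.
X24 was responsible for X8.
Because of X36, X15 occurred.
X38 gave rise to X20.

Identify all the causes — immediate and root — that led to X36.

Immediate cause of X36: X8.
Further upstream: X24, X10.

X10, X24, X8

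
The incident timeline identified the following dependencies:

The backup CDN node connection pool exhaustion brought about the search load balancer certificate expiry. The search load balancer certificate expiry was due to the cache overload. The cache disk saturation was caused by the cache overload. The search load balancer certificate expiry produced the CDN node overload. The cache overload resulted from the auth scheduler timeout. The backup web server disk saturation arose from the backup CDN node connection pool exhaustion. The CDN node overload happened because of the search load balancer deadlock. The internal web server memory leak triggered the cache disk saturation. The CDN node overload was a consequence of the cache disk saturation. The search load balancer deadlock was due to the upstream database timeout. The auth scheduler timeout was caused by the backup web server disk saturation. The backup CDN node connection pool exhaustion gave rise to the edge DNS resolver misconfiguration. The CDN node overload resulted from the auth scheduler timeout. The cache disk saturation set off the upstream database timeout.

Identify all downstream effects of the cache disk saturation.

Direct effects: the upstream database timeout, the CDN node overload.
2 steps out: the search load balancer deadlock.
Not reachable from it: the backup CDN node connection pool exhaustion, the edge DNS resolver misconfiguration, the backup web server disk saturation, the auth scheduler timeout, the internal web server memory leak, the cache overload, the search load balancer certificate expiry.

the CDN node overload, the search load balancer deadlock, the upstream database timeout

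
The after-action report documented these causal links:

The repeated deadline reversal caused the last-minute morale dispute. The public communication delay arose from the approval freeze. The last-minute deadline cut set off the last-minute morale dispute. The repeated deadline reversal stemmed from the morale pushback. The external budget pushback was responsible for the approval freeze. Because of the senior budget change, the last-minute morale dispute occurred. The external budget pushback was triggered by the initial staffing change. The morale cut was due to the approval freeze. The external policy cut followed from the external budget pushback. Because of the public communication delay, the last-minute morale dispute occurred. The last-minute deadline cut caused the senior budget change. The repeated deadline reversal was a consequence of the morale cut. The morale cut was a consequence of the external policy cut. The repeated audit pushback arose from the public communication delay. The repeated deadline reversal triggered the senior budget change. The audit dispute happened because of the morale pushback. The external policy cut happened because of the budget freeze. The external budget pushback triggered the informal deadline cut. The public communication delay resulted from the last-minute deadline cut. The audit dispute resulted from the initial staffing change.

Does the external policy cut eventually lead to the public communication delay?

The external policy cut leads to the morale cut, the repeated deadline reversal, the senior budget change, the last-minute morale dispute; the public communication delay is not among them.

No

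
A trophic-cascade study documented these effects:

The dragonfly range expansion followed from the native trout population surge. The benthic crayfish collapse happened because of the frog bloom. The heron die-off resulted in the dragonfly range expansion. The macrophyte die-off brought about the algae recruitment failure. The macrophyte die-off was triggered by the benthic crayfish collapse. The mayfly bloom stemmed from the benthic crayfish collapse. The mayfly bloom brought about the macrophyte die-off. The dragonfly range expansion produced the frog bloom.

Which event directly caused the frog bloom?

the dragonfly range expansion

Upstream contributors include the native trout population surge, the heron die-off, but only the dragonfly range expansion feeds directly into the frog bloom.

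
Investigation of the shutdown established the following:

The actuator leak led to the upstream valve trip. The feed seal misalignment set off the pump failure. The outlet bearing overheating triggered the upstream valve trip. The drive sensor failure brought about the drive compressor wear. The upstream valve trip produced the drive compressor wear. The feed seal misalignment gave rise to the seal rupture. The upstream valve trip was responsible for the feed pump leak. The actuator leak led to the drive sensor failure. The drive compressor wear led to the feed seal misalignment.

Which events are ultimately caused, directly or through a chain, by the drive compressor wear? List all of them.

Direct effects: the feed seal misalignment.
2 steps out: the seal rupture, the pump failure.
Not reachable from it: the actuator leak, the upstream valve trip, the drive sensor failure, the feed pump leak, the outlet bearing overheating.

the feed seal misalignment, the pump failure, the seal rupture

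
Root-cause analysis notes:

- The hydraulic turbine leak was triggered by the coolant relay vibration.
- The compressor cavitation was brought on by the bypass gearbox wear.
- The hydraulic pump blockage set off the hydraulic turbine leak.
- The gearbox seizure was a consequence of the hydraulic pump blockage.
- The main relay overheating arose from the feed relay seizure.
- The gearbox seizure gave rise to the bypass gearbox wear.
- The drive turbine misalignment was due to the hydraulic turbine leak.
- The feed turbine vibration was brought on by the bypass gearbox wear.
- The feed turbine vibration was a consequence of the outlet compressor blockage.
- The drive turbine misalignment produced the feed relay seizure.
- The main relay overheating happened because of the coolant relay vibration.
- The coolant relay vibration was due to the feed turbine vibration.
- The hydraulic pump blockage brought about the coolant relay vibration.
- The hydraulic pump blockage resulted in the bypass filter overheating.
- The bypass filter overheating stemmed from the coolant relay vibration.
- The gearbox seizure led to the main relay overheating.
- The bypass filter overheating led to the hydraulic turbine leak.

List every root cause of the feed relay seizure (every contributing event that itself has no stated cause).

Tracing upstream from the feed relay seizure: the feed relay seizure ← the drive turbine misalignment ← the hydraulic turbine leak ← the hydraulic pump blockage.
A separate upstream branch: the feed relay seizure ← the drive turbine misalignment ← the hydraulic turbine leak ← the coolant relay vibration ← the feed turbine vibration ← the outlet compressor blockage.
Each of those chain origins has no stated cause.

the hydraulic pump blockage, the outlet compressor blockage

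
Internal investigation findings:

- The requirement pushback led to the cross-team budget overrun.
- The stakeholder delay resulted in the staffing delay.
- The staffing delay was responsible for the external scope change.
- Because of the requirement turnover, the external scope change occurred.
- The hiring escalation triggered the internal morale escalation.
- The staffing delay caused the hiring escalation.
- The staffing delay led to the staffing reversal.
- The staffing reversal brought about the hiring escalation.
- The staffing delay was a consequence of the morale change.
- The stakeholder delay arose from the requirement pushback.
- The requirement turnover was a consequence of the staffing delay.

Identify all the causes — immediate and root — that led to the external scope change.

Immediate causes of the external scope change: the staffing delay, the requirement turnover.
Further upstream: the requirement pushback, the stakeholder delay, the morale change.

the morale change, the requirement pushback, the requirement turnover, the staffing delay, the stakeholder delay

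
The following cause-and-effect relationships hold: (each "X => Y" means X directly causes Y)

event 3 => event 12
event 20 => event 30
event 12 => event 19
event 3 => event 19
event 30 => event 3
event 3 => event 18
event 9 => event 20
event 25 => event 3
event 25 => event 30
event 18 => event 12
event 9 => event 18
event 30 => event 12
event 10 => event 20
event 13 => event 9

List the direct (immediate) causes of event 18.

event 3, event 9

Upstream contributors include event 25, event 13, event 10, event 20, event 30, but only event 3, event 9 feed directly into event 18.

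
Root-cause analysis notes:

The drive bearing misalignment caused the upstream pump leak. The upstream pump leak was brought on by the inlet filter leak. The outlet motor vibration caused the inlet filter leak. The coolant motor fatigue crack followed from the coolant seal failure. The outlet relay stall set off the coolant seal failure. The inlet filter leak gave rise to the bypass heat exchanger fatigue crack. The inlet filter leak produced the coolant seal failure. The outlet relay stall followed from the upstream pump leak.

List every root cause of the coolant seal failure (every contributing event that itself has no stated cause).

Tracing upstream from the coolant seal failure: the coolant seal failure ← the inlet filter leak ← the outlet motor vibration.
A separate upstream branch: the coolant seal failure ← the outlet relay stall ← the upstream pump leak ← the drive bearing misalignment.
Each of those chain origins has no stated cause.

the drive bearing misalignment, the outlet motor vibration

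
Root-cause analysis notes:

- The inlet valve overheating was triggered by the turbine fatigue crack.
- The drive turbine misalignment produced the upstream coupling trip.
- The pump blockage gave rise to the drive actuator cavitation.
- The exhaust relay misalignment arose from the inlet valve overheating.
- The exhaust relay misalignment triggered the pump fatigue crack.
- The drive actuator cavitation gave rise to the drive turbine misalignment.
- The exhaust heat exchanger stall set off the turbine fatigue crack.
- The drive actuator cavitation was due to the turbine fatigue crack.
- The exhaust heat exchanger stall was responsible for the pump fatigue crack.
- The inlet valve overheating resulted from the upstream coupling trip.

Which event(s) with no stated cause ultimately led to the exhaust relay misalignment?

the exhaust heat exchanger stall, the pump blockage

Tracing upstream from the exhaust relay misalignment: the exhaust relay misalignment ← the inlet valve overheating ← the upstream coupling trip ← the drive turbine misalignment ← the drive actuator cavitation ← the pump blockage.
A separate upstream branch: the exhaust relay misalignment ← the inlet valve overheating ← the turbine fatigue crack ← the exhaust heat exchanger stall.
Each of those chain origins has no stated cause.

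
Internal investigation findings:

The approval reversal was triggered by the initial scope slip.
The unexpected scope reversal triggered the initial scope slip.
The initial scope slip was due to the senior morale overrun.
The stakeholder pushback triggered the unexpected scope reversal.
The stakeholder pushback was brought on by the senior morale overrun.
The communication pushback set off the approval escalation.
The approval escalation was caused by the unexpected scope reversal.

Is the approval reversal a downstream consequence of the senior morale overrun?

There is a causal chain: the senior morale overrun → the initial scope slip → the approval reversal.

Yes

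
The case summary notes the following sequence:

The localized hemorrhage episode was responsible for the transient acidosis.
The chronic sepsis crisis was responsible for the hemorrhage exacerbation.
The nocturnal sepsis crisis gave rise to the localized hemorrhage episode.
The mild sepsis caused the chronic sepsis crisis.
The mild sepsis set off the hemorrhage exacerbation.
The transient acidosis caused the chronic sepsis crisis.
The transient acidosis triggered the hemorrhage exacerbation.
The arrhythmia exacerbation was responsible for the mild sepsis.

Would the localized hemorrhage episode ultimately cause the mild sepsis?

The localized hemorrhage episode leads to the transient acidosis, the chronic sepsis crisis, the hemorrhage exacerbation; the mild sepsis is not among them.

No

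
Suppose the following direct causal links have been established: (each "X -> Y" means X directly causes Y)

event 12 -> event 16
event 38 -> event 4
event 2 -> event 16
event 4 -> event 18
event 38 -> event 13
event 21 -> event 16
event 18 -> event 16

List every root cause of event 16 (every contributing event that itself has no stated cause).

event 12, event 2, event 21, event 38

Tracing upstream from event 16: event 16 ← event 18 ← event 4 ← event 38.
A separate upstream branch: event 16 ← event 21.
A separate upstream branch: event 16 ← event 2.
A separate upstream branch: event 16 ← event 12.
Each of those chain origins has no stated cause.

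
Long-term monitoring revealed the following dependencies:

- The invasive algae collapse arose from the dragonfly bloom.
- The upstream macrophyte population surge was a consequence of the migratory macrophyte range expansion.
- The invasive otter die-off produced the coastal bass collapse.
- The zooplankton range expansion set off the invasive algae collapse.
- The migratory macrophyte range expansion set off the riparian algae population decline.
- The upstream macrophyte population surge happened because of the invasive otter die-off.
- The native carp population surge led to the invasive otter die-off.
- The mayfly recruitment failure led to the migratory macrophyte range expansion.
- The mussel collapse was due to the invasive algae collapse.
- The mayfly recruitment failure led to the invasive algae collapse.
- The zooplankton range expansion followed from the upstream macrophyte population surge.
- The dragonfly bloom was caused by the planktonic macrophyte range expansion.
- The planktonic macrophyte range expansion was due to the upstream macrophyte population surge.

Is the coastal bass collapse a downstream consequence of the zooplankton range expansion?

The zooplankton range expansion leads to the invasive algae collapse, the mussel collapse; the coastal bass collapse is not among them.

No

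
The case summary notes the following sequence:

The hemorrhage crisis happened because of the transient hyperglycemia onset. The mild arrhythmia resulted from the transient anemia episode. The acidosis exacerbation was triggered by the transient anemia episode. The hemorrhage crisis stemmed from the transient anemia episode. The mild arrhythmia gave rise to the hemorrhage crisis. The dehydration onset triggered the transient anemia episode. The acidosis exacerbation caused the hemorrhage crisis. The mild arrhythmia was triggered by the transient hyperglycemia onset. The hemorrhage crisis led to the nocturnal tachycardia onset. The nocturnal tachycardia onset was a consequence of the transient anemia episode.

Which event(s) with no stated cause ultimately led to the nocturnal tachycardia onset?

the dehydration onset, the transient hyperglycemia onset

Tracing upstream from the nocturnal tachycardia onset: the nocturnal tachycardia onset ← the transient anemia episode ← the dehydration onset.
A separate upstream branch: the nocturnal tachycardia onset ← the hemorrhage crisis ← the transient hyperglycemia onset.
Each of those chain origins has no stated cause.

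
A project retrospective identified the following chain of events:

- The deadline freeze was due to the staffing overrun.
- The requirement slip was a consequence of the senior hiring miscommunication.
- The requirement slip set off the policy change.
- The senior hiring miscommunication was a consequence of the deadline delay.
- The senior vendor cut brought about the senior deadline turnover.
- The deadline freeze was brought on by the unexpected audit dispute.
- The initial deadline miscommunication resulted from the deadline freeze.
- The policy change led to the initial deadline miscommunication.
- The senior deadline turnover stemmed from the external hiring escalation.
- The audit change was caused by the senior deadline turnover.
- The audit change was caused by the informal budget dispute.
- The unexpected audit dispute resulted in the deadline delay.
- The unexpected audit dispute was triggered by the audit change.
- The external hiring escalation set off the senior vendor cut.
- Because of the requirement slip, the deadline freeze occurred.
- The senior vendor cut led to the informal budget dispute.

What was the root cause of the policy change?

the external hiring escalation

Tracing upstream from the policy change: the policy change ← the requirement slip ← the senior hiring miscommunication ← the deadline delay ← the unexpected audit dispute ← the audit change ← the senior deadline turnover ← the external hiring escalation.
The external hiring escalation has no stated cause, so it is the root.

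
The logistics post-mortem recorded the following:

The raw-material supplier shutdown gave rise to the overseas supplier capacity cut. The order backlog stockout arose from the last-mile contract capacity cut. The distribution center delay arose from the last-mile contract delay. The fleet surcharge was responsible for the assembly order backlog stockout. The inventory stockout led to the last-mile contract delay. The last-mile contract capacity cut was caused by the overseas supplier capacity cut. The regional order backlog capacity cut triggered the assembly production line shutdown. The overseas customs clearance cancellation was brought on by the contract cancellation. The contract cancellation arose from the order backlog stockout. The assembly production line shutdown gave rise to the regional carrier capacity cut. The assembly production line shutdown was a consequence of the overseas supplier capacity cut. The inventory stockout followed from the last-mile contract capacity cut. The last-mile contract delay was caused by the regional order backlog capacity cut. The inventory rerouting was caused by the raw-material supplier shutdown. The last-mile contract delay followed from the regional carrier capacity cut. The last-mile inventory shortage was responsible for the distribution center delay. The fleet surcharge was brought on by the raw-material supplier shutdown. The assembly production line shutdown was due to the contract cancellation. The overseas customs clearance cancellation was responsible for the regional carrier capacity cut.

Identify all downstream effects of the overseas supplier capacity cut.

the assembly production line shutdown, the contract cancellation, the distribution center delay, the inventory stockout, the last-mile contract capacity cut, the last-mile contract delay, the order backlog stockout, the overseas customs clearance cancellation, the regional carrier capacity cut

Direct effects: the last-mile contract capacity cut, the assembly production line shutdown.
2 steps out: the order backlog stockout, the inventory stockout, the regional carrier capacity cut.
3 steps out: the contract cancellation, the last-mile contract delay.
4 steps out: the overseas customs clearance cancellation, the distribution center delay.
Not reachable from it: the raw-material supplier shutdown, the fleet surcharge, the inventory rerouting, the assembly order backlog stockout, the regional order backlog capacity cut, the last-mile inventory shortage.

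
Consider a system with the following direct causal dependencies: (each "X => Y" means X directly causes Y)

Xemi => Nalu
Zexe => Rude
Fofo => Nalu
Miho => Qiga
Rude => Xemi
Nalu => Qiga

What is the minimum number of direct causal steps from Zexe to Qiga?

4

Shortest chain: Zexe → Rude → Xemi → Nalu → Qiga.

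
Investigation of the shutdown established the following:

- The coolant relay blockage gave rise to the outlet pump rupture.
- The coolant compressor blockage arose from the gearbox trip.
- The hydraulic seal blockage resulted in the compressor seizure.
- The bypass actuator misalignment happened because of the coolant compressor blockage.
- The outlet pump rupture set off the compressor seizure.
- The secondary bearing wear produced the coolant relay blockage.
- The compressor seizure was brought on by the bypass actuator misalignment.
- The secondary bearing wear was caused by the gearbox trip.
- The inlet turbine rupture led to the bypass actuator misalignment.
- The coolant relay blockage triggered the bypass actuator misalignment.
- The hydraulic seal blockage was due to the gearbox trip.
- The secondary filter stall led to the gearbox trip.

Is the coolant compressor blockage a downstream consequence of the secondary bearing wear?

No

The secondary bearing wear leads to the coolant relay blockage, the outlet pump rupture, the bypass actuator misalignment, the compressor seizure; the coolant compressor blockage is not among them.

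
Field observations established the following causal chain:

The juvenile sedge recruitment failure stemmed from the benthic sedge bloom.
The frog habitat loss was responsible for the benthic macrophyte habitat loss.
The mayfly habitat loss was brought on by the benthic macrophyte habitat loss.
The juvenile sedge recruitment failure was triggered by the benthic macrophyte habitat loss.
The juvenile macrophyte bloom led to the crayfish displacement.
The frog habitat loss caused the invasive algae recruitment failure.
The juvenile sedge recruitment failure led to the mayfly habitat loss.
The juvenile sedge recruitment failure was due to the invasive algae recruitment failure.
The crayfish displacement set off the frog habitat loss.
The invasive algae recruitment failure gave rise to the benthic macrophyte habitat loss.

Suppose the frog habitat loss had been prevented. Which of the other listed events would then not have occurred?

Downstream of the frog habitat loss: the invasive algae recruitment failure, the benthic macrophyte habitat loss, the juvenile sedge recruitment failure, the mayfly habitat loss.
Of those, still caused via another path: the juvenile sedge recruitment failure, the mayfly habitat loss.
The remainder have no surviving cause.

the benthic macrophyte habitat loss, the invasive algae recruitment failure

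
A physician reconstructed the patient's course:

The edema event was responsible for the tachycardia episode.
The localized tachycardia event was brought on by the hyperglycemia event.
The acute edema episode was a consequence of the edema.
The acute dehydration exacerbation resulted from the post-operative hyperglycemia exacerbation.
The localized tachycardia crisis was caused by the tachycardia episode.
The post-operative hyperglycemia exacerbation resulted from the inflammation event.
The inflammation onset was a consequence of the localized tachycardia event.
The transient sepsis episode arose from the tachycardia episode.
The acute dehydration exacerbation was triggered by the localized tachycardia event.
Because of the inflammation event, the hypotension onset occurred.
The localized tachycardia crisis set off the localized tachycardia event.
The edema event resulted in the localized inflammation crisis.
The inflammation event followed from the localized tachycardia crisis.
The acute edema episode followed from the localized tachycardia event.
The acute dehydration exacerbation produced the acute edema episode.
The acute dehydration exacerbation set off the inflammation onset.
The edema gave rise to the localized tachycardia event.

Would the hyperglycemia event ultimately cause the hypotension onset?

The hyperglycemia event leads to the localized tachycardia event, the acute dehydration exacerbation, the inflammation onset, the acute edema episode; the hypotension onset is not among them.

No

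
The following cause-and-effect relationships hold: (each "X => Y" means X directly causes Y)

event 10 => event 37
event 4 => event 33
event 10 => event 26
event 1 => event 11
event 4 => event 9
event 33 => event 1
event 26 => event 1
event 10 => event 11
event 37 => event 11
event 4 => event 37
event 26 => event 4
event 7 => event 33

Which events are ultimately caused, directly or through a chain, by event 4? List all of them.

event 1, event 11, event 33, event 37, event 9

Direct effects: event 9, event 33, event 37.
2 steps out: event 1, event 11.
Not reachable from it: event 7, event 10, event 26.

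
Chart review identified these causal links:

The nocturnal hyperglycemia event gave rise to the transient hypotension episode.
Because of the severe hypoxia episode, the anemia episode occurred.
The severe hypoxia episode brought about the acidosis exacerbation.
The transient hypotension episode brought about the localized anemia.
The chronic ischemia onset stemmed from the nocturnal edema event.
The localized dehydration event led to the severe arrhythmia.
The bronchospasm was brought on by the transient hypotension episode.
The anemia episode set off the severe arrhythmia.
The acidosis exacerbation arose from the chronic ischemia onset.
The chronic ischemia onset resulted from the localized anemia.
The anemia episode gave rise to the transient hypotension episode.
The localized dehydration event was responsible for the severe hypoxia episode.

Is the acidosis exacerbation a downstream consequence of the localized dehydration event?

Yes

There is a causal chain: the localized dehydration event → the severe hypoxia episode → the acidosis exacerbation.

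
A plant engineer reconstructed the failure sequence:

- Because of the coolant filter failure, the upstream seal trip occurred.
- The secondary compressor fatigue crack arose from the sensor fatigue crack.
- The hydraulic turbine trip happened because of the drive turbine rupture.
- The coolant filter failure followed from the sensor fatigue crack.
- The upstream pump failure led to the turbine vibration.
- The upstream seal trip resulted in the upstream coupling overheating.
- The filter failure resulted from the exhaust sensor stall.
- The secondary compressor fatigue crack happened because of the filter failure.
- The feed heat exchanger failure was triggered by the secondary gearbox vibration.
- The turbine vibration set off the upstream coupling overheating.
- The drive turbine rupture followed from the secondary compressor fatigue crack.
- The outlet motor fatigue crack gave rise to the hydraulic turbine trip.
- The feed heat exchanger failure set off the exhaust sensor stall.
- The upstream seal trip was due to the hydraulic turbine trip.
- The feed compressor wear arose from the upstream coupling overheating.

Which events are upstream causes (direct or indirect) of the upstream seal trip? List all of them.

the coolant filter failure, the drive turbine rupture, the exhaust sensor stall, the feed heat exchanger failure, the filter failure, the hydraulic turbine trip, the outlet motor fatigue crack, the secondary compressor fatigue crack, the secondary gearbox vibration, the sensor fatigue crack

Immediate causes of the upstream seal trip: the coolant filter failure, the hydraulic turbine trip.
Further upstream: the secondary gearbox vibration, the feed heat exchanger failure, the outlet motor fatigue crack, the exhaust sensor stall, the filter failure, the sensor fatigue crack, the secondary compressor fatigue crack, the drive turbine rupture.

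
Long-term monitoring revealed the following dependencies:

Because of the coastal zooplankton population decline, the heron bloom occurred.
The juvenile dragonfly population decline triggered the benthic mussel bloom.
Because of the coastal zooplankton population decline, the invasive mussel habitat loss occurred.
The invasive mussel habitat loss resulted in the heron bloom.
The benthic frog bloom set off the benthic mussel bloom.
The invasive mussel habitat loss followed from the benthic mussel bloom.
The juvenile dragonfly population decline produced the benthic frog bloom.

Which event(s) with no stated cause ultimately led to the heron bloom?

Tracing upstream from the heron bloom: the heron bloom ← the coastal zooplankton population decline.
A separate upstream branch: the heron bloom ← the invasive mussel habitat loss ← the benthic mussel bloom ← the juvenile dragonfly population decline.
Each of those chain origins has no stated cause.

the coastal zooplankton population decline, the juvenile dragonfly population decline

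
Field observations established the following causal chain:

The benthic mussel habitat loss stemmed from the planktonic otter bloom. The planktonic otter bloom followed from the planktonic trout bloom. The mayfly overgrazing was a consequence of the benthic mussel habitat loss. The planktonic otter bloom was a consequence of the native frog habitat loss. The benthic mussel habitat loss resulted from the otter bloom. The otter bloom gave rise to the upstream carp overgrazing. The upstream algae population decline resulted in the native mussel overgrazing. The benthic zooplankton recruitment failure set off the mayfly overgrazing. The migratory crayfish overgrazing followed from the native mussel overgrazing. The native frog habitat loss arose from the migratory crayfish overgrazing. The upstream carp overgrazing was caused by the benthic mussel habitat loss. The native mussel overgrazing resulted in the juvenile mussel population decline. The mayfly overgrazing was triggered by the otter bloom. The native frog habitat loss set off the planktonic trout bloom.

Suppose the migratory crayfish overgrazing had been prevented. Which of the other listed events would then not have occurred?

the native frog habitat loss, the planktonic otter bloom, the planktonic trout bloom

Downstream of the migratory crayfish overgrazing: the native frog habitat loss, the planktonic trout bloom, the planktonic otter bloom, the benthic mussel habitat loss, the upstream carp overgrazing, the mayfly overgrazing.
Of those, still caused via another path: the benthic mussel habitat loss, the upstream carp overgrazing, the mayfly overgrazing.
The remainder have no surviving cause.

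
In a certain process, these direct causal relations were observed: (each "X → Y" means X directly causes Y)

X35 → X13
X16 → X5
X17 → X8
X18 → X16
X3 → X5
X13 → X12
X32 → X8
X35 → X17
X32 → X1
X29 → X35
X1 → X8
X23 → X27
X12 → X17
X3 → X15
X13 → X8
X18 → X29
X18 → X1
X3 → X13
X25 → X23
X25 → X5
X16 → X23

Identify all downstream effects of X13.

X12, X17, X8

Direct effects: X12, X8.
2 steps out: X17.
Not reachable from it: X18, X25, X29, X16, X3, X23, X35, X5, X27, X15, X32, X1.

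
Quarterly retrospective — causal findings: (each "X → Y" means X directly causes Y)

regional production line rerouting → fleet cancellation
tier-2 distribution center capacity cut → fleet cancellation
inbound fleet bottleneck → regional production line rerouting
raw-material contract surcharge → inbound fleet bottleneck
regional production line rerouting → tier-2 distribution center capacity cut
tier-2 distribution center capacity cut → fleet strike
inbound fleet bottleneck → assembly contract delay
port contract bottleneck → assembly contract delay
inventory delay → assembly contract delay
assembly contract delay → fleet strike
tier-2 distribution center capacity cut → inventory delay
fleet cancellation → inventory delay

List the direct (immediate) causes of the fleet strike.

the assembly contract delay, the tier-2 distribution center capacity cut

Upstream contributors include the raw-material contract surcharge, the inbound fleet bottleneck, the regional production line rerouting, the fleet cancellation, the inventory delay, the port contract bottleneck, but only the assembly contract delay, the tier-2 distribution center capacity cut feed directly into the fleet strike.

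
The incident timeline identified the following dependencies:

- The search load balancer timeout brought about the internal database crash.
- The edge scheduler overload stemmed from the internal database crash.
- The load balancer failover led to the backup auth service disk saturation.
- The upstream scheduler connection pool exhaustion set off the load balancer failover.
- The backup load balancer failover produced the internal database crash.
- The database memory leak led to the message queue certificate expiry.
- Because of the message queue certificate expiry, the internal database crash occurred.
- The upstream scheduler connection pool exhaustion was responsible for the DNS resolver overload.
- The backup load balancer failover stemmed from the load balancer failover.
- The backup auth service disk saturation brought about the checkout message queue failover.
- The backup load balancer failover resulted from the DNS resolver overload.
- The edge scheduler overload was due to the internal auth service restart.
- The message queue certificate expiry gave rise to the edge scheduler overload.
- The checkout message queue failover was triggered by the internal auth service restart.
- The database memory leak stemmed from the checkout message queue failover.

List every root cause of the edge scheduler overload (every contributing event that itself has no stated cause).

the internal auth service restart, the search load balancer timeout, the upstream scheduler connection pool exhaustion

Tracing upstream from the edge scheduler overload: the edge scheduler overload ← the internal database crash ← the backup load balancer failover ← the load balancer failover ← the upstream scheduler connection pool exhaustion.
A separate upstream branch: the edge scheduler overload ← the internal auth service restart.
A separate upstream branch: the edge scheduler overload ← the internal database crash ← the search load balancer timeout.
Each of those chain origins has no stated cause.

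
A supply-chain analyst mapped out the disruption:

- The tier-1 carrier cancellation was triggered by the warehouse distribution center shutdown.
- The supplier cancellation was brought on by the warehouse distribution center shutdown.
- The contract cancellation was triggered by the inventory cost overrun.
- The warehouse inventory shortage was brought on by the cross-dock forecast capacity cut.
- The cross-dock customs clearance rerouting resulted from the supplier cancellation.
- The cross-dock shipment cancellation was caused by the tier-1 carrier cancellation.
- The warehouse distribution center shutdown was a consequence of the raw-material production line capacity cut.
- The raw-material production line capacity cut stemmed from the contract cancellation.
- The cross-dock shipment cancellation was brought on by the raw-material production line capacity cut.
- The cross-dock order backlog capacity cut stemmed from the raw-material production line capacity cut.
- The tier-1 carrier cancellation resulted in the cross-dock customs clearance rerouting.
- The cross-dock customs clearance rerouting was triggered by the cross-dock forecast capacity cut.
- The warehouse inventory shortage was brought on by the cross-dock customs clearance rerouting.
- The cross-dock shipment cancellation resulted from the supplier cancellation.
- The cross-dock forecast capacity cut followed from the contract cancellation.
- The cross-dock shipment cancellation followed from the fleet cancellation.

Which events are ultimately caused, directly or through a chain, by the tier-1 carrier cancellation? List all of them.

Direct effects: the cross-dock customs clearance rerouting, the cross-dock shipment cancellation.
2 steps out: the warehouse inventory shortage.
Not reachable from it: the inventory cost overrun, the contract cancellation, the raw-material production line capacity cut, the cross-dock forecast capacity cut, the cross-dock order backlog capacity cut, the warehouse distribution center shutdown, the supplier cancellation, the fleet cancellation.

the cross-dock customs clearance rerouting, the cross-dock shipment cancellation, the warehouse inventory shortage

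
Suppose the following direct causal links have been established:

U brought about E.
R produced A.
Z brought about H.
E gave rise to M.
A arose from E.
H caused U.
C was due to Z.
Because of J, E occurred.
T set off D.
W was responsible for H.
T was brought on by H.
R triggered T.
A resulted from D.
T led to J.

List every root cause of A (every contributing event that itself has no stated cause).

Tracing upstream from A: A ← D ← T ← H ← W.
A separate upstream branch: A ← D ← T ← H ← Z.
A separate upstream branch: A ← R.
Each of those chain origins has no stated cause.

R, W, Z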